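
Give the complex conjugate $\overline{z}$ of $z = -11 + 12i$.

If z = a + bi, then conjugate(z) = a - bi
conjugate(-11 + 12i) = -11 - 12i


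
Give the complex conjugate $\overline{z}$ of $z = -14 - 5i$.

If z = a + bi, then conjugate(z) = a - bi
conjugate(-14 - 5i) = -14 + 5i


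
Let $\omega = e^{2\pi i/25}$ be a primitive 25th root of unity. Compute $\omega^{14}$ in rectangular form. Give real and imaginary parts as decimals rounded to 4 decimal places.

ω^14 = e^(2πi·14/25) = e^(i·28π/25)
= cos(28π/25) + i sin(28π/25)
= -0.9298 - 0.3681i


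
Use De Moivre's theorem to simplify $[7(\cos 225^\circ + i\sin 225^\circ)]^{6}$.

By De Moivre: z^n = r^n(cos(nθ) + i sin(nθ))
= 7^6(cos(6*225°) + i sin(6*225°))
= 117649(cos 270° + i sin 270°)
= -117649i


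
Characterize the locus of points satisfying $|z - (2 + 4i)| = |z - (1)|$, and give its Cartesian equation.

|z - z1| = |z - z2| means z is equidistant from z1 and z2,
i.e. the perpendicular bisector of the segment from (2, 4) to (1, 0) (midpoint (3/2, 2)).
With z = x + yi, square both sides:
(x - 2)^2 + (y - 4)^2 = (x - 1)^2 + (y - 0)^2
The x^2 and y^2 terms cancel: -2x + (-8)y = 1 - 20 = -19
Simplify: 2x + 8y = 19
Locus: Perpendicular bisector of the segment from (2, 4) to (1, 0): the line 2x + 8y = 19


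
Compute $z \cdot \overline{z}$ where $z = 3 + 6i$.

z * conjugate(z) = |z|^2 = a^2 + b^2
= 3^2 + 6^2 = 45


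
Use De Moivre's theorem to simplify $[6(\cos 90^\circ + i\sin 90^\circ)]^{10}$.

By De Moivre: z^n = r^n(cos(nθ) + i sin(nθ))
= 6^10(cos(10*90°) + i sin(10*90°))
= 60466176(cos 180° + i sin 180°)
= -60466176


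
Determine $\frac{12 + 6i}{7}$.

Divisor is real, so divide each part by 7:
= 12/7 + (6/7)i


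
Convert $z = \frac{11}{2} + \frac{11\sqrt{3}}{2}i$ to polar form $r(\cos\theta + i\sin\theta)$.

r = |z| = sqrt(a^2 + b^2) = sqrt((11/2)^2 + (11*sqrt(3)/2)^2) = sqrt(121/4 + 363/4) = sqrt(121) = 11
θ = arctan(b/a) = arctan(9.5263/5.5) (quadrant-adjusted) = 60°
z = 11(cos 60° + i sin 60°)


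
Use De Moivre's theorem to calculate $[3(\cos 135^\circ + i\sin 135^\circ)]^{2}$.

By De Moivre: z^n = r^n(cos(nθ) + i sin(nθ))
= 3^2(cos(2*135°) + i sin(2*135°))
= 9(cos 270° + i sin 270°)
= -9i


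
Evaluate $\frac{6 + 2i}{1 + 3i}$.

Multiply numerator and denominator by conjugate (1 - 3i):
= (6 + 2i)(1 - 3i) / (1^2 + 3^2)
= (12 - 16i) / 10
Divide through by 2: (6 - 8i) / 5
= 6/5 - (8/5)i


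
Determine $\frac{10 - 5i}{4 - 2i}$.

Multiply numerator and denominator by conjugate (4 + 2i):
= (10 - 5i)(4 + 2i) / (4^2 + (-2)^2)
= (50) / 20
Divide through by 10: (5) / 2
= 5/2


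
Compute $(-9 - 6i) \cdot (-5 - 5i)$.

(a1*a2 - b1*b2) + (a1*b2 + b1*a2)i
= (45 - 30) + (45 + 30)i
= 15 + 75i


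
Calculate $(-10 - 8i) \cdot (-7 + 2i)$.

(a1*a2 - b1*b2) + (a1*b2 + b1*a2)i
= (70 - (-16)) + (-20 + 56)i
= 86 + 36i


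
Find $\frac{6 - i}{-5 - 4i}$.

Multiply numerator and denominator by conjugate (-5 + 4i):
= (6 - i)(-5 + 4i) / ((-5)^2 + (-4)^2)
= (-26 + 29i) / 41
= -26/41 + (29/41)i


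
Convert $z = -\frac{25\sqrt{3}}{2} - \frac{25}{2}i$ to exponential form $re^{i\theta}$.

r = |z| = sqrt((-25*sqrt(3)/2)^2 + (-25/2)^2) = sqrt(1875/4 + 625/4) = sqrt(625) = 25
θ = arctan(b/a) = arctan(-12.5/-21.6506) (quadrant-adjusted) = -150° = -5π/6
z = 25e^(-i*5π/6)


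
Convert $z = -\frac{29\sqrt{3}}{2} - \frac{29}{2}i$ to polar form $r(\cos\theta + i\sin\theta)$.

r = |z| = sqrt(a^2 + b^2) = sqrt((-29*sqrt(3)/2)^2 + (-29/2)^2) = sqrt(2523/4 + 841/4) = sqrt(841) = 29
θ = arctan(b/a) = arctan(-14.5/-25.1147) (quadrant-adjusted) = 210°
z = 29(cos 210° + i sin 210°)


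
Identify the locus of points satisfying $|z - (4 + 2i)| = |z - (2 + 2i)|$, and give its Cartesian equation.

|z - z1| = |z - z2| means z is equidistant from z1 and z2,
i.e. the perpendicular bisector of the segment from (4, 2) to (2, 2) (midpoint (3, 2)).
With z = x + yi, square both sides:
(x - 4)^2 + (y - 2)^2 = (x - 2)^2 + (y - 2)^2
The x^2 and y^2 terms cancel: -4x + 0y = 8 - 20 = -12
Simplify: x = 3
Locus: Perpendicular bisector of the segment from (4, 2) to (2, 2): the line x = 3


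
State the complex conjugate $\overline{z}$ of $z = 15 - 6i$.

If z = a + bi, then conjugate(z) = a - bi
conjugate(15 - 6i) = 15 + 6i


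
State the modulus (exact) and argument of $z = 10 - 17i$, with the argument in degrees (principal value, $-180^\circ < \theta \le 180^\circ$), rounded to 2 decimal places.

|z| = sqrt(10^2 + (-17)^2) = sqrt(389)
arg(z) = arctan(b/a) = arctan(-17/10) (quadrant-adjusted) = -59.53°


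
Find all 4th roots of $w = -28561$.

|w| = 28561, arg(w) = 180°
Root modulus = 28561^(1/4) = 13
Root arguments: θ_k = (180° + 360°k)/4 for k = 0, 1, ..., 3
Roots: 13*sqrt(2)/2 + (13*sqrt(2)/2)i, -13*sqrt(2)/2 + (13*sqrt(2)/2)i, -13*sqrt(2)/2 - (13*sqrt(2)/2)i, 13*sqrt(2)/2 - (13*sqrt(2)/2)i


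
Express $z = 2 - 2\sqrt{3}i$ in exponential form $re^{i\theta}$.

r = |z| = sqrt((2)^2 + (-2*sqrt(3))^2) = sqrt(4 + 12) = sqrt(16) = 4
θ = arctan(b/a) = arctan(-3.4641/2) (quadrant-adjusted) = -60° = -π/3
z = 4e^(-i*π/3)


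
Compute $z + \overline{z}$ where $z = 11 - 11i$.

z + conjugate(z) = (a + bi) + (a - bi) = 2a
= 2 * 11 = 22


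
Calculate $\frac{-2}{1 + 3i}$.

Multiply numerator and denominator by conjugate (1 - 3i):
= (-2)(1 - 3i) / (1^2 + 3^2)
= (-2 + 6i) / 10
Divide through by 2: (-1 + 3i) / 5
= -1/5 + (3/5)i


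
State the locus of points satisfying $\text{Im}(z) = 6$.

Im(z) = y where z = x + yi; the equation y = 6 is satisfied by all points with that y-coordinate
Locus: Horizontal line y = 6


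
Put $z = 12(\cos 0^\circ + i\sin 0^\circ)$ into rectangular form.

a = r cos θ = 12 * 1 = 12
b = r sin θ = 12 * 0 = 0
z = 12


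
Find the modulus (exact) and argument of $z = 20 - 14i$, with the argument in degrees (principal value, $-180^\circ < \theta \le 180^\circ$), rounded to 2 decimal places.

|z| = sqrt(20^2 + (-14)^2) = sqrt(596)
arg(z) = arctan(b/a) = arctan(-14/20) (quadrant-adjusted) = -34.99°


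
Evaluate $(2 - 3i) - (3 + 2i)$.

(2 - 3) + (-3 - 2)i = -1 - 5i


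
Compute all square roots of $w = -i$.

|w| = 1, arg(w) = 270°
Root modulus = 1^(1/2) = 1
Root arguments: θ_k = (270° + 360°k)/2 for k = 0, 1, ..., 1
Roots: -sqrt(2)/2 + (sqrt(2)/2)i, sqrt(2)/2 - (sqrt(2)/2)i


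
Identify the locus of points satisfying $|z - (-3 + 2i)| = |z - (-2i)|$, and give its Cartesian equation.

|z - z1| = |z - z2| means z is equidistant from z1 and z2,
i.e. the perpendicular bisector of the segment from (-3, 2) to (0, -2) (midpoint (-3/2, 0)).
With z = x + yi, square both sides:
(x - (-3))^2 + (y - 2)^2 = (x - 0)^2 + (y - (-2))^2
The x^2 and y^2 terms cancel: 6x + (-8)y = 4 - 13 = -9
Simplify: 6x - 8y = -9
Locus: Perpendicular bisector of the segment from (-3, 2) to (0, -2): the line 6x - 8y = -9


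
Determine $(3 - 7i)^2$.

(a + bi)^2 = a^2 - b^2 + 2abi
= 3^2 - (-7)^2 + 2*3*(-7)i
= -40 - 42i


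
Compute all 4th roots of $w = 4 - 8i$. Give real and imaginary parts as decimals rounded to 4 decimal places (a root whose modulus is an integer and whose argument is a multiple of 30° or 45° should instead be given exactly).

|w| = sqrt(80) ≈ 8.944272, arg(w) ≈ 296.565051°
Root modulus = sqrt(80)^(1/4) ≈ 1.729363
Root arguments: θ_k = (arg(w) + 360°k)/4 for k = 0, 1, ..., 3
Compute each root as (root modulus)(cos θ_k + i sin θ_k) using full-precision intermediates, then round to 4 decimal places.
Roots: 0.4726 + 1.6635i, -1.6635 + 0.4726i, -0.4726 - 1.6635i, 1.6635 - 0.4726i


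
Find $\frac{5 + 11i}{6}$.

Divisor is real, so divide each part by 6:
= 5/6 + (11/6)i


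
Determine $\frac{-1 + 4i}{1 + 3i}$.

Multiply numerator and denominator by conjugate (1 - 3i):
= (-1 + 4i)(1 - 3i) / (1^2 + 3^2)
= (11 + 7i) / 10
= 11/10 + (7/10)i


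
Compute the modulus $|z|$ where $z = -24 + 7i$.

|z| = sqrt(a^2 + b^2) = sqrt((-24)^2 + 7^2) = sqrt(625) = 25


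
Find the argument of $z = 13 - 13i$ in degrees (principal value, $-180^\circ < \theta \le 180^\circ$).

θ = arctan(b/a) = arctan(-13/13) (quadrant-adjusted) = -45°


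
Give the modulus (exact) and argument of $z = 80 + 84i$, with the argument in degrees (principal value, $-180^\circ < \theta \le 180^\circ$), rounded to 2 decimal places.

|z| = sqrt(80^2 + 84^2) = 116
arg(z) = arctan(b/a) = arctan(84/80) (quadrant-adjusted) = 46.40°


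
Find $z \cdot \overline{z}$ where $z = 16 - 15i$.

z * conjugate(z) = |z|^2 = a^2 + b^2
= 16^2 + (-15)^2 = 481


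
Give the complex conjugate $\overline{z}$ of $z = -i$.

If z = a + bi, then conjugate(z) = a - bi
conjugate(-i) = i


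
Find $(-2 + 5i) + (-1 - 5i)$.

(-2 + (-1)) + (5 + (-5))i = -3


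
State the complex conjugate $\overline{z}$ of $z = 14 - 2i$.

If z = a + bi, then conjugate(z) = a - bi
conjugate(14 - 2i) = 14 + 2i


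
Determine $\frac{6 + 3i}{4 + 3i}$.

Multiply numerator and denominator by conjugate (4 - 3i):
= (6 + 3i)(4 - 3i) / (4^2 + 3^2)
= (33 - 6i) / 25
= 33/25 - (6/25)i


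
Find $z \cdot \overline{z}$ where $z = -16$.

z * conjugate(z) = |z|^2 = a^2 + b^2
= (-16)^2 + 0^2 = 256


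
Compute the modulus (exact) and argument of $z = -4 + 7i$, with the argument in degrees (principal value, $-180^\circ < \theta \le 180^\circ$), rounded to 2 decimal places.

|z| = sqrt((-4)^2 + 7^2) = sqrt(65)
arg(z) = arctan(b/a) = arctan(7/-4) (quadrant-adjusted) = 119.74°


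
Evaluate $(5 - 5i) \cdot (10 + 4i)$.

(a1*a2 - b1*b2) + (a1*b2 + b1*a2)i
= (50 - (-20)) + (20 + (-50))i
= 70 - 30i


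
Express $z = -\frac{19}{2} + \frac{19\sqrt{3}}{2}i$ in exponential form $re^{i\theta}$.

r = |z| = sqrt((-19/2)^2 + (19*sqrt(3)/2)^2) = sqrt(361/4 + 1083/4) = sqrt(361) = 19
θ = arctan(b/a) = arctan(16.4545/-9.5) (quadrant-adjusted) = 120° = 2π/3
z = 19e^(i*2π/3)


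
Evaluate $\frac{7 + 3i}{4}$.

Divisor is real, so divide each part by 4:
= 7/4 + (3/4)i


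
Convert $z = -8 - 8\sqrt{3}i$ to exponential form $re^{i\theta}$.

r = |z| = sqrt((-8)^2 + (-8*sqrt(3))^2) = sqrt(64 + 192) = sqrt(256) = 16
θ = arctan(b/a) = arctan(-13.8564/-8) (quadrant-adjusted) = -120° = -2π/3
z = 16e^(-i*2π/3)


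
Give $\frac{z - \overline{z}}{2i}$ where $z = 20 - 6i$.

z - conjugate(z) = 2bi
(z - conjugate(z))/(2i) = 2bi/(2i) = b = -6


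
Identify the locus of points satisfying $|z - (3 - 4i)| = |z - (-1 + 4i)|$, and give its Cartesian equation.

|z - z1| = |z - z2| means z is equidistant from z1 and z2,
i.e. the perpendicular bisector of the segment from (3, -4) to (-1, 4) (midpoint (1, 0)).
With z = x + yi, square both sides:
(x - 3)^2 + (y - (-4))^2 = (x - (-1))^2 + (y - 4)^2
The x^2 and y^2 terms cancel: -8x + 16y = 17 - 25 = -8
Simplify: x - 2y = 1
Locus: Perpendicular bisector of the segment from (3, -4) to (-1, 4): the line x - 2y = 1


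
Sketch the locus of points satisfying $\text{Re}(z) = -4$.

Re(z) = x where z = x + yi; the equation x = -4 is satisfied by all points with that x-coordinate
Locus: Vertical line x = -4


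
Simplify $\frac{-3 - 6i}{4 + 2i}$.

Multiply numerator and denominator by conjugate (4 - 2i):
= (-3 - 6i)(4 - 2i) / (4^2 + 2^2)
= (-24 - 18i) / 20
Divide through by 2: (-12 - 9i) / 10
= -6/5 - (9/10)i


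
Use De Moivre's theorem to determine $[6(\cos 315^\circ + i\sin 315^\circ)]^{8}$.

By De Moivre: z^n = r^n(cos(nθ) + i sin(nθ))
= 6^8(cos(8*315°) + i sin(8*315°))
= 1679616(cos 0° + i sin 0°)
= 1679616


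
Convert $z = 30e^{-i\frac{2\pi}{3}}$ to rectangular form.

a = r cos θ = 30 * -1/2 = -15
b = r sin θ = 30 * -sqrt(3)/2 = -15*sqrt(3)
z = -15 - 15*sqrt(3)i


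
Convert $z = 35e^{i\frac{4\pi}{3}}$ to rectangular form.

a = r cos θ = 35 * -1/2 = -35/2
b = r sin θ = 35 * -sqrt(3)/2 = -35*sqrt(3)/2
z = -35/2 - (35*sqrt(3)/2)i


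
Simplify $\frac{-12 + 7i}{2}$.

Divisor is real, so divide each part by 2:
= -6 + (7/2)i


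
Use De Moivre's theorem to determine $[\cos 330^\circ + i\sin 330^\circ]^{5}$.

By De Moivre: z^n = r^n(cos(nθ) + i sin(nθ))
= 1^5(cos(5*330°) + i sin(5*330°))
= 1(cos 210° + i sin 210°)
= -sqrt(3)/2 - (1/2)i


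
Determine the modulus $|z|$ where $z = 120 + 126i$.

|z| = sqrt(a^2 + b^2) = sqrt(120^2 + 126^2) = sqrt(30276) = 174


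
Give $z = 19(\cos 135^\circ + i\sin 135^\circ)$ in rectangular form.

a = r cos θ = 19 * -sqrt(2)/2 = -19*sqrt(2)/2
b = r sin θ = 19 * sqrt(2)/2 = 19*sqrt(2)/2
z = -19*sqrt(2)/2 + (19*sqrt(2)/2)i


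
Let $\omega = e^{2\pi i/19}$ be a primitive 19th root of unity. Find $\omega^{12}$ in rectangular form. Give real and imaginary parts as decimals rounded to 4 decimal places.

ω^12 = e^(2πi·12/19) = e^(i·24π/19)
= cos(24π/19) + i sin(24π/19)
= -0.6773 - 0.7357i


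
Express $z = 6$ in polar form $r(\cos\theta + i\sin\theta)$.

r = |z| = sqrt(a^2 + b^2) = sqrt((6)^2 + (0)^2) = sqrt(36 + 0) = sqrt(36) = 6
b = 0 and a > 0, so z lies on the positive real axis: θ = 0°
z = 6(cos 0° + i sin 0°)


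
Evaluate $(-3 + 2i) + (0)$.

(-3 + 0) + (2 + 0)i = -3 + 2i


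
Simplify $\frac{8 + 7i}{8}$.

Divisor is real, so divide each part by 8:
= 1 + (7/8)i


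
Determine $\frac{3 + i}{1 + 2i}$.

Multiply numerator and denominator by conjugate (1 - 2i):
= (3 + i)(1 - 2i) / (1^2 + 2^2)
= (5 - 5i) / 5
= 1 - i


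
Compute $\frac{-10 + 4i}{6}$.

Divisor is real, so divide each part by 6:
= -5/3 + (2/3)i


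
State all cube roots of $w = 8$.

|w| = 8, arg(w) = 0°
Root modulus = 8^(1/3) = 2
Root arguments: θ_k = (0° + 360°k)/3 for k = 0, 1, ..., 2
Roots: 2, -1 + sqrt(3)i, -1 - sqrt(3)i


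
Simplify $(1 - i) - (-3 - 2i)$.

(1 - (-3)) + (-1 - (-2))i = 4 + i


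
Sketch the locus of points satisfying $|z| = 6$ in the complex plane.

|z| = 6 means sqrt(x^2 + y^2) = 6
This is a circle of radius 6 centered at the origin


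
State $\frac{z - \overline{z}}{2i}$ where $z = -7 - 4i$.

z - conjugate(z) = 2bi
(z - conjugate(z))/(2i) = 2bi/(2i) = b = -4


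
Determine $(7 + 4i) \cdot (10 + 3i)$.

(a1*a2 - b1*b2) + (a1*b2 + b1*a2)i
= (70 - 12) + (21 + 40)i
= 58 + 61i


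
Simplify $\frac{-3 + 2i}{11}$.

Divisor is real, so divide each part by 11:
= -3/11 + (2/11)i


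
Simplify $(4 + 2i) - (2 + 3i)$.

(4 - 2) + (2 - 3)i = 2 - i


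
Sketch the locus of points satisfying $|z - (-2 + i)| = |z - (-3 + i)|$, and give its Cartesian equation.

|z - z1| = |z - z2| means z is equidistant from z1 and z2,
i.e. the perpendicular bisector of the segment from (-2, 1) to (-3, 1) (midpoint (-5/2, 1)).
With z = x + yi, square both sides:
(x - (-2))^2 + (y - 1)^2 = (x - (-3))^2 + (y - 1)^2
The x^2 and y^2 terms cancel: -2x + 0y = 10 - 5 = 5
Simplify: x = -5/2
Locus: Perpendicular bisector of the segment from (-2, 1) to (-3, 1): the line x = -5/2


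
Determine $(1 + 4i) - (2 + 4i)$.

(1 - 2) + (4 - 4)i = -1


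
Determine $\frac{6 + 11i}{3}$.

Divisor is real, so divide each part by 3:
= 2 + (11/3)i


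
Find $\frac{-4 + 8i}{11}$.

Divisor is real, so divide each part by 11:
= -4/11 + (8/11)i


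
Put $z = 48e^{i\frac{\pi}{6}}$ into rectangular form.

a = r cos θ = 48 * sqrt(3)/2 = 24*sqrt(3)
b = r sin θ = 48 * 1/2 = 24
z = 24*sqrt(3) + 24i


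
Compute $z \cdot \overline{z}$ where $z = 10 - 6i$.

z * conjugate(z) = |z|^2 = a^2 + b^2
= 10^2 + (-6)^2 = 136


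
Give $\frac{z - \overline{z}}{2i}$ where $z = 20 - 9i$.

z - conjugate(z) = 2bi
(z - conjugate(z))/(2i) = 2bi/(2i) = b = -9


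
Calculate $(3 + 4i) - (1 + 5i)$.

(3 - 1) + (4 - 5)i = 2 - i


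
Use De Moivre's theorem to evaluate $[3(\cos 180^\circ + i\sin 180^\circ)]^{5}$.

By De Moivre: z^n = r^n(cos(nθ) + i sin(nθ))
= 3^5(cos(5*180°) + i sin(5*180°))
= 243(cos 180° + i sin 180°)
= -243


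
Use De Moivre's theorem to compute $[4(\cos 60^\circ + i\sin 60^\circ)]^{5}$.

By De Moivre: z^n = r^n(cos(nθ) + i sin(nθ))
= 4^5(cos(5*60°) + i sin(5*60°))
= 1024(cos 300° + i sin 300°)
= 512 - 512*sqrt(3)i


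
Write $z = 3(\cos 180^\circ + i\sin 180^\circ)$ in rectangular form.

a = r cos θ = 3 * -1 = -3
b = r sin θ = 3 * 0 = 0
z = -3


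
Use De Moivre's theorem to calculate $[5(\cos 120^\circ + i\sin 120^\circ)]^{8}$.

By De Moivre: z^n = r^n(cos(nθ) + i sin(nθ))
= 5^8(cos(8*120°) + i sin(8*120°))
= 390625(cos 240° + i sin 240°)
= -390625/2 - (390625*sqrt(3)/2)i


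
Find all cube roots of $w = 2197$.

|w| = 2197, arg(w) = 0°
Root modulus = 2197^(1/3) = 13
Root arguments: θ_k = (0° + 360°k)/3 for k = 0, 1, ..., 2
Roots: 13, -13/2 + (13*sqrt(3)/2)i, -13/2 - (13*sqrt(3)/2)i


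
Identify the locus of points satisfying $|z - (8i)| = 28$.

|z - z0| = r describes a circle centered at z0 with radius r
Here z0 = 8i and r = 28
Locus: Circle centered at (0, 8) with radius 28


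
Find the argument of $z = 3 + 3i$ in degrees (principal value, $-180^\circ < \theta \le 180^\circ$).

θ = arctan(b/a) = arctan(3/3) (quadrant-adjusted) = 45°


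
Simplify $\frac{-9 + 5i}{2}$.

Divisor is real, so divide each part by 2:
= -9/2 + (5/2)i


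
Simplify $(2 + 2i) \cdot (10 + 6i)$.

(a1*a2 - b1*b2) + (a1*b2 + b1*a2)i
= (20 - 12) + (12 + 20)i
= 8 + 32i


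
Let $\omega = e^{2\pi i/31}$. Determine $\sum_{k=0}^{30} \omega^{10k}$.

Let ζ = ω^10 = e^(2πi·10/31). Since 31 ∤ 10, ζ ≠ 1.
Sum = Σ_{k=0}^{30} ζ^k = (ζ^31 - 1)/(ζ - 1) = (ω^{10·31} - 1)/(ζ - 1) = (1 - 1)/(ζ - 1) = 0


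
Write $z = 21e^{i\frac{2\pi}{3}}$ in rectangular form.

a = r cos θ = 21 * -1/2 = -21/2
b = r sin θ = 21 * sqrt(3)/2 = 21*sqrt(3)/2
z = -21/2 + (21*sqrt(3)/2)i


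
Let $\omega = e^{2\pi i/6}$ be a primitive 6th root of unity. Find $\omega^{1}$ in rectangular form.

ω^1 = e^(2πi·1/6) = e^(i·1π/3)
= cos(1π/3) + i sin(1π/3)
= 1/2 + (sqrt(3)/2)i


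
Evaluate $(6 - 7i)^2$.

(a + bi)^2 = a^2 - b^2 + 2abi
= 6^2 - (-7)^2 + 2*6*(-7)i
= -13 - 84i


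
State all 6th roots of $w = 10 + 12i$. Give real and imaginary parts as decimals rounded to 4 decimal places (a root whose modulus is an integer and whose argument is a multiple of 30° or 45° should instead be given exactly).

|w| = sqrt(244) ≈ 15.620499, arg(w) ≈ 50.194429°
Root modulus = sqrt(244)^(1/6) ≈ 1.581063
Root arguments: θ_k = (arg(w) + 360°k)/6 for k = 0, 1, ..., 5
Compute each root as (root modulus)(cos θ_k + i sin θ_k) using full-precision intermediates, then round to 4 decimal places.
Roots: 1.5642 + 0.2300i, 0.5829 + 1.4697i, -0.9813 + 1.2397i, -1.5642 - 0.2300i, -0.5829 - 1.4697i, 0.9813 - 1.2397i


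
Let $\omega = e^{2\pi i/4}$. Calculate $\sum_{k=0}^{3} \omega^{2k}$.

Let ζ = ω^2 = e^(2πi·2/4). Since 4 ∤ 2, ζ ≠ 1.
Sum = Σ_{k=0}^{3} ζ^k = (ζ^4 - 1)/(ζ - 1) = (ω^{2·4} - 1)/(ζ - 1) = (1 - 1)/(ζ - 1) = 0


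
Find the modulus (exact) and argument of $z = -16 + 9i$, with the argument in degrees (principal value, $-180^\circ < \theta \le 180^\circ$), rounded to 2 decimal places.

|z| = sqrt((-16)^2 + 9^2) = sqrt(337)
arg(z) = arctan(b/a) = arctan(9/-16) (quadrant-adjusted) = 150.64°


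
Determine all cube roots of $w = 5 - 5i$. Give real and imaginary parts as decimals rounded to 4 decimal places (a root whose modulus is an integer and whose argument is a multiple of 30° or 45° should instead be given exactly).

|w| = sqrt(50) ≈ 7.071068, arg(w) = 315°
Root modulus = sqrt(50)^(1/3) ≈ 1.919383
Root arguments: θ_k = (315° + 360°k)/3 for k = 0, 1, ..., 2
Compute each root as (root modulus)(cos θ_k + i sin θ_k) using full-precision intermediates, then round to 4 decimal places.
Roots: -0.4968 + 1.8540i, -1.3572 - 1.3572i, 1.8540 - 0.4968i


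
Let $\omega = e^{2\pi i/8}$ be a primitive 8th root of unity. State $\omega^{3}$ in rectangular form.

ω^3 = e^(2πi·3/8) = e^(i·3π/4)
= cos(3π/4) + i sin(3π/4)
= -sqrt(2)/2 + (sqrt(2)/2)i


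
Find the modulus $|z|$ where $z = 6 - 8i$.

|z| = sqrt(a^2 + b^2) = sqrt(6^2 + (-8)^2) = sqrt(100) = 10


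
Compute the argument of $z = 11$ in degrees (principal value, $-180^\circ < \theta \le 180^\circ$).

b = 0 and a > 0, so z lies on the positive real axis: θ = 0°


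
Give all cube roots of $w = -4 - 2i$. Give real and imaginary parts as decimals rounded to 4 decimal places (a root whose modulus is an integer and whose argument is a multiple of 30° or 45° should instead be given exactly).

|w| = sqrt(20) ≈ 4.472136, arg(w) ≈ 206.565051°
Root modulus = sqrt(20)^(1/3) ≈ 1.647549
Root arguments: θ_k = (arg(w) + 360°k)/3 for k = 0, 1, ..., 2
Compute each root as (root modulus)(cos θ_k + i sin θ_k) using full-precision intermediates, then round to 4 decimal places.
Roots: 0.5943 + 1.5366i, -1.6279 - 0.2536i, 1.0336 - 1.2830i


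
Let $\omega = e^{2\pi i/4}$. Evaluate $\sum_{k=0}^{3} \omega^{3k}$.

Let ζ = ω^3 = e^(2πi·3/4). Since 4 ∤ 3, ζ ≠ 1.
Sum = Σ_{k=0}^{3} ζ^k = (ζ^4 - 1)/(ζ - 1) = (ω^{3·4} - 1)/(ζ - 1) = (1 - 1)/(ζ - 1) = 0


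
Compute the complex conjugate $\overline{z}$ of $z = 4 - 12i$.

If z = a + bi, then conjugate(z) = a - bi
conjugate(4 - 12i) = 4 + 12i


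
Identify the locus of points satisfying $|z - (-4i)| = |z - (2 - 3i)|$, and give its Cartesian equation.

|z - z1| = |z - z2| means z is equidistant from z1 and z2,
i.e. the perpendicular bisector of the segment from (0, -4) to (2, -3) (midpoint (1, -7/2)).
With z = x + yi, square both sides:
(x - 0)^2 + (y - (-4))^2 = (x - 2)^2 + (y - (-3))^2
The x^2 and y^2 terms cancel: 4x + 2y = 13 - 16 = -3
Simplify: 4x + 2y = -3
Locus: Perpendicular bisector of the segment from (0, -4) to (2, -3): the line 4x + 2y = -3


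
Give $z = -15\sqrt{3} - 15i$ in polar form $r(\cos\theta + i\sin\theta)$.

r = |z| = sqrt(a^2 + b^2) = sqrt((-15*sqrt(3))^2 + (-15)^2) = sqrt(675 + 225) = sqrt(900) = 30
θ = arctan(b/a) = arctan(-15/-25.9808) (quadrant-adjusted) = 210°
z = 30(cos 210° + i sin 210°)


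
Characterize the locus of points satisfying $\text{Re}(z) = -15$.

Re(z) = x where z = x + yi; the equation x = -15 is satisfied by all points with that x-coordinate
Locus: Vertical line x = -15


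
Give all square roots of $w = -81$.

|w| = 81, arg(w) = 180°
Root modulus = 81^(1/2) = 9
Root arguments: θ_k = (180° + 360°k)/2 for k = 0, 1, ..., 1
Roots: 9i, -9i


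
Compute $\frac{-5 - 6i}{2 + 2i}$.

Multiply numerator and denominator by conjugate (2 - 2i):
= (-5 - 6i)(2 - 2i) / (2^2 + 2^2)
= (-22 - 2i) / 8
Divide through by 2: (-11 - i) / 4
= -11/4 - (1/4)i


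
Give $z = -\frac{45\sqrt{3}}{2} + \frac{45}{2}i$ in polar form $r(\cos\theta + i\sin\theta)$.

r = |z| = sqrt(a^2 + b^2) = sqrt((-45*sqrt(3)/2)^2 + (45/2)^2) = sqrt(6075/4 + 2025/4) = sqrt(2025) = 45
θ = arctan(b/a) = arctan(22.5/-38.9711) (quadrant-adjusted) = 150°
z = 45(cos 150° + i sin 150°)


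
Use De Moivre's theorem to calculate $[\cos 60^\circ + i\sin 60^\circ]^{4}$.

By De Moivre: z^n = r^n(cos(nθ) + i sin(nθ))
= 1^4(cos(4*60°) + i sin(4*60°))
= 1(cos 240° + i sin 240°)
= -1/2 - (sqrt(3)/2)i


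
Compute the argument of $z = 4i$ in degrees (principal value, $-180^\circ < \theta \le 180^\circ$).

a = 0 and b > 0, so z lies on the positive imaginary axis: θ = 90°


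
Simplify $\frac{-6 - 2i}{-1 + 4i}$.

Multiply numerator and denominator by conjugate (-1 - 4i):
= (-6 - 2i)(-1 - 4i) / ((-1)^2 + 4^2)
= (-2 + 26i) / 17
= -2/17 + (26/17)i


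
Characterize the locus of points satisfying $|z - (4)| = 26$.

|z - z0| = r describes a circle centered at z0 with radius r
Here z0 = 4 and r = 26
Locus: Circle centered at (4, 0) with radius 26


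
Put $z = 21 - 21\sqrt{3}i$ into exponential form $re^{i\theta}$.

r = |z| = sqrt((21)^2 + (-21*sqrt(3))^2) = sqrt(441 + 1323) = sqrt(1764) = 42
θ = arctan(b/a) = arctan(-36.3731/21) (quadrant-adjusted) = -60° = -π/3
z = 42e^(-i*π/3)


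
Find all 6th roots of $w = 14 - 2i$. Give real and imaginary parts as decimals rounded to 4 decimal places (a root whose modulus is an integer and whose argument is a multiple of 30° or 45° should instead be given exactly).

|w| = sqrt(200) ≈ 14.142136, arg(w) ≈ 351.869898°
Root modulus = sqrt(200)^(1/6) ≈ 1.555079
Root arguments: θ_k = (arg(w) + 360°k)/6 for k = 0, 1, ..., 5
Compute each root as (root modulus)(cos θ_k + i sin θ_k) using full-precision intermediates, then round to 4 decimal places.
Roots: 0.8092 + 1.3280i, -0.7455 + 1.3647i, -1.5546 + 0.0368i, -0.8092 - 1.3280i, 0.7455 - 1.3647i, 1.5546 - 0.0368i


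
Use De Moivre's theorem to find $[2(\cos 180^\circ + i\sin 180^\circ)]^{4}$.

By De Moivre: z^n = r^n(cos(nθ) + i sin(nθ))
= 2^4(cos(4*180°) + i sin(4*180°))
= 16(cos 0° + i sin 0°)
= 16


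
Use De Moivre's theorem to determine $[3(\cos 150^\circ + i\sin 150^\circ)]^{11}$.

By De Moivre: z^n = r^n(cos(nθ) + i sin(nθ))
= 3^11(cos(11*150°) + i sin(11*150°))
= 177147(cos 210° + i sin 210°)
= -177147*sqrt(3)/2 - (177147/2)i


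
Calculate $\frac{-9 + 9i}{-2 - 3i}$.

Multiply numerator and denominator by conjugate (-2 + 3i):
= (-9 + 9i)(-2 + 3i) / ((-2)^2 + (-3)^2)
= (-9 - 45i) / 13
= -9/13 - (45/13)i


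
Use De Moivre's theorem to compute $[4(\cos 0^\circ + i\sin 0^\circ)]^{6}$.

By De Moivre: z^n = r^n(cos(nθ) + i sin(nθ))
= 4^6(cos(6*0°) + i sin(6*0°))
= 4096(cos 0° + i sin 0°)
= 4096


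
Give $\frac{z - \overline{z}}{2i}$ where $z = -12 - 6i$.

z - conjugate(z) = 2bi
(z - conjugate(z))/(2i) = 2bi/(2i) = b = -6


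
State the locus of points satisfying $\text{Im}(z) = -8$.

Im(z) = y where z = x + yi; the equation y = -8 is satisfied by all points with that y-coordinate
Locus: Horizontal line y = -8


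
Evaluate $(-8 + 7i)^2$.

(a + bi)^2 = a^2 - b^2 + 2abi
= (-8)^2 - 7^2 + 2*(-8)*7i
= 15 - 112i


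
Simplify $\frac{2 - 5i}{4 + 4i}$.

Multiply numerator and denominator by conjugate (4 - 4i):
= (2 - 5i)(4 - 4i) / (4^2 + 4^2)
= (-12 - 28i) / 32
Divide through by 4: (-3 - 7i) / 8
= -3/8 - (7/8)i


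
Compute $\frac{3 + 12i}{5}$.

Divisor is real, so divide each part by 5:
= 3/5 + (12/5)i


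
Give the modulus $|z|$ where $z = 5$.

|z| = sqrt(a^2 + b^2) = sqrt(5^2 + 0^2) = sqrt(25) = 5


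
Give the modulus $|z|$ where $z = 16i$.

|z| = sqrt(a^2 + b^2) = sqrt(0^2 + 16^2) = sqrt(256) = 16


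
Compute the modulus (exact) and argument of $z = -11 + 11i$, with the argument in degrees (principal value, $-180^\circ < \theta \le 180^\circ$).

|z| = sqrt((-11)^2 + 11^2) = sqrt(242)
arg(z) = arctan(b/a) = arctan(11/-11) (quadrant-adjusted) = 135°


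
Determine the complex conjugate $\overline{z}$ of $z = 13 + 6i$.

If z = a + bi, then conjugate(z) = a - bi
conjugate(13 + 6i) = 13 - 6i


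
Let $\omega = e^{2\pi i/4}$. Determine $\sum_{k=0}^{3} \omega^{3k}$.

Let ζ = ω^3 = e^(2πi·3/4). Since 4 ∤ 3, ζ ≠ 1.
Sum = Σ_{k=0}^{3} ζ^k = (ζ^4 - 1)/(ζ - 1) = (ω^{3·4} - 1)/(ζ - 1) = (1 - 1)/(ζ - 1) = 0


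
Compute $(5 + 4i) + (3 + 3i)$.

(5 + 3) + (4 + 3)i = 8 + 7i


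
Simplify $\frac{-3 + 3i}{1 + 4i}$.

Multiply numerator and denominator by conjugate (1 - 4i):
= (-3 + 3i)(1 - 4i) / (1^2 + 4^2)
= (9 + 15i) / 17
= 9/17 + (15/17)i


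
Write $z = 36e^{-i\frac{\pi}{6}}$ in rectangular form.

a = r cos θ = 36 * sqrt(3)/2 = 18*sqrt(3)
b = r sin θ = 36 * -1/2 = -18
z = 18*sqrt(3) - 18i


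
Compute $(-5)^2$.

(a + bi)^2 = a^2 - b^2 + 2abi
= (-5)^2 - 0^2 + 2*(-5)*0i
= 25


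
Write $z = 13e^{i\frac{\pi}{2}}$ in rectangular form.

a = r cos θ = 13 * 0 = 0
b = r sin θ = 13 * 1 = 13
z = 13i


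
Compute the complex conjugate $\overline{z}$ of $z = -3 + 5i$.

If z = a + bi, then conjugate(z) = a - bi
conjugate(-3 + 5i) = -3 - 5i


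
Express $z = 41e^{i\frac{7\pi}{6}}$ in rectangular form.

a = r cos θ = 41 * -sqrt(3)/2 = -41*sqrt(3)/2
b = r sin θ = 41 * -1/2 = -41/2
z = -41*sqrt(3)/2 - (41/2)i


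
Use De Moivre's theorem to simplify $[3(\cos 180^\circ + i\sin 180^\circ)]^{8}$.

By De Moivre: z^n = r^n(cos(nθ) + i sin(nθ))
= 3^8(cos(8*180°) + i sin(8*180°))
= 6561(cos 0° + i sin 0°)
= 6561


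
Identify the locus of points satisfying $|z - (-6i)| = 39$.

|z - z0| = r describes a circle centered at z0 with radius r
Here z0 = -6i and r = 39
Locus: Circle centered at (0, -6) with radius 39


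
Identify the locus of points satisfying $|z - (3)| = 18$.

|z - z0| = r describes a circle centered at z0 with radius r
Here z0 = 3 and r = 18
Locus: Circle centered at (3, 0) with radius 18


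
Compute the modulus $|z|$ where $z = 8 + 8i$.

|z| = sqrt(a^2 + b^2) = sqrt(8^2 + 8^2) = sqrt(128) = sqrt(128)


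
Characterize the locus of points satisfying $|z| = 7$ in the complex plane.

|z| = 7 means sqrt(x^2 + y^2) = 7
This is a circle of radius 7 centered at the origin


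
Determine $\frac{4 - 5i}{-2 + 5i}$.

Multiply numerator and denominator by conjugate (-2 - 5i):
= (4 - 5i)(-2 - 5i) / ((-2)^2 + 5^2)
= (-33 - 10i) / 29
= -33/29 - (10/29)i


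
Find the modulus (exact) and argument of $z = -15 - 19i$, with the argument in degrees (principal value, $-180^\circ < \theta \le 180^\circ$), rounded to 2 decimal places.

|z| = sqrt((-15)^2 + (-19)^2) = sqrt(586)
arg(z) = arctan(b/a) = arctan(-19/-15) (quadrant-adjusted) = -128.29°


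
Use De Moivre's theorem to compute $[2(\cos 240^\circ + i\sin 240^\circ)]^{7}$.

By De Moivre: z^n = r^n(cos(nθ) + i sin(nθ))
= 2^7(cos(7*240°) + i sin(7*240°))
= 128(cos 240° + i sin 240°)
= -64 - 64*sqrt(3)i


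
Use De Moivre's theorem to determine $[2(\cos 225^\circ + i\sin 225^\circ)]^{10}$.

By De Moivre: z^n = r^n(cos(nθ) + i sin(nθ))
= 2^10(cos(10*225°) + i sin(10*225°))
= 1024(cos 90° + i sin 90°)
= 1024i


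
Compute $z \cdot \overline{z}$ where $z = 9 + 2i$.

z * conjugate(z) = |z|^2 = a^2 + b^2
= 9^2 + 2^2 = 85


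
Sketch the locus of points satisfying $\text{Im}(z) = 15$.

Im(z) = y where z = x + yi; the equation y = 15 is satisfied by all points with that y-coordinate
Locus: Horizontal line y = 15


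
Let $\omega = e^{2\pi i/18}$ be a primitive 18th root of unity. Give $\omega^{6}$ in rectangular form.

ω^6 = e^(2πi·6/18) = e^(i·2π/3)
= cos(2π/3) + i sin(2π/3)
= -1/2 + (sqrt(3)/2)i


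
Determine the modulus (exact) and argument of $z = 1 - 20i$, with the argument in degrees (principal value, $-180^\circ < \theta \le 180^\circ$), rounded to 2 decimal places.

|z| = sqrt(1^2 + (-20)^2) = sqrt(401)
arg(z) = arctan(b/a) = arctan(-20/1) (quadrant-adjusted) = -87.14°


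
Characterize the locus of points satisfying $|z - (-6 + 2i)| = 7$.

|z - z0| = r describes a circle centered at z0 with radius r
Here z0 = -6 + 2i and r = 7
Locus: Circle centered at (-6, 2) with radius 7


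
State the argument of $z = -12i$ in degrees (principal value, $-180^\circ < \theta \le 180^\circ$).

a = 0 and b < 0, so z lies on the negative imaginary axis: θ = -90°


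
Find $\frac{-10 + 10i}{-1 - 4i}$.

Multiply numerator and denominator by conjugate (-1 + 4i):
= (-10 + 10i)(-1 + 4i) / ((-1)^2 + (-4)^2)
= (-30 - 50i) / 17
= -30/17 - (50/17)i


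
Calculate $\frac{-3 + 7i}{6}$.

Divisor is real, so divide each part by 6:
= -1/2 + (7/6)i


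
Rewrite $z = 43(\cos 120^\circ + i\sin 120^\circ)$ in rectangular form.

a = r cos θ = 43 * -1/2 = -43/2
b = r sin θ = 43 * sqrt(3)/2 = 43*sqrt(3)/2
z = -43/2 + (43*sqrt(3)/2)i


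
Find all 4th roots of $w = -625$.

|w| = 625, arg(w) = 180°
Root modulus = 625^(1/4) = 5
Root arguments: θ_k = (180° + 360°k)/4 for k = 0, 1, ..., 3
Roots: 5*sqrt(2)/2 + (5*sqrt(2)/2)i, -5*sqrt(2)/2 + (5*sqrt(2)/2)i, -5*sqrt(2)/2 - (5*sqrt(2)/2)i, 5*sqrt(2)/2 - (5*sqrt(2)/2)i


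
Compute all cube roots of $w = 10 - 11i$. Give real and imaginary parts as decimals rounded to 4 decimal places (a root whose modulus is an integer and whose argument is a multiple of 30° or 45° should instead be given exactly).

|w| = sqrt(221) ≈ 14.866069, arg(w) ≈ 312.273689°
Root modulus = sqrt(221)^(1/3) ≈ 2.458850
Root arguments: θ_k = (arg(w) + 360°k)/3 for k = 0, 1, ..., 2
Compute each root as (root modulus)(cos θ_k + i sin θ_k) using full-precision intermediates, then round to 4 decimal places.
Roots: -0.5986 + 2.3849i, -1.7660 - 1.7109i, 2.3647 - 0.6740i


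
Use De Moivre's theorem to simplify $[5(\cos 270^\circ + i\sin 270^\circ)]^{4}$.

By De Moivre: z^n = r^n(cos(nθ) + i sin(nθ))
= 5^4(cos(4*270°) + i sin(4*270°))
= 625(cos 0° + i sin 0°)
= 625


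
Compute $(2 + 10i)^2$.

(a + bi)^2 = a^2 - b^2 + 2abi
= 2^2 - 10^2 + 2*2*10i
= -96 + 40i


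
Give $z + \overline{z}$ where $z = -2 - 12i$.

z + conjugate(z) = (a + bi) + (a - bi) = 2a
= 2 * (-2) = -4


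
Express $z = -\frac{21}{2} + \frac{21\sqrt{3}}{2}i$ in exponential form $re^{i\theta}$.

r = |z| = sqrt((-21/2)^2 + (21*sqrt(3)/2)^2) = sqrt(441/4 + 1323/4) = sqrt(441) = 21
θ = arctan(b/a) = arctan(18.1865/-10.5) (quadrant-adjusted) = 120° = 2π/3
z = 21e^(i*2π/3)


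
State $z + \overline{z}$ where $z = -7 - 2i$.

z + conjugate(z) = (a + bi) + (a - bi) = 2a
= 2 * (-7) = -14


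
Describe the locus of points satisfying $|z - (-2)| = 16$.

|z - z0| = r describes a circle centered at z0 with radius r
Here z0 = -2 and r = 16
Locus: Circle centered at (-2, 0) with radius 16


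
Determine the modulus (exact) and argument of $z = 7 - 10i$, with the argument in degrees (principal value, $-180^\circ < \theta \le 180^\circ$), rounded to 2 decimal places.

|z| = sqrt(7^2 + (-10)^2) = sqrt(149)
arg(z) = arctan(b/a) = arctan(-10/7) (quadrant-adjusted) = -55.01°


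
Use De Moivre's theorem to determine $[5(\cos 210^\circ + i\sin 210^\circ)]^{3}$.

By De Moivre: z^n = r^n(cos(nθ) + i sin(nθ))
= 5^3(cos(3*210°) + i sin(3*210°))
= 125(cos 270° + i sin 270°)
= -125i


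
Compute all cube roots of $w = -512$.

|w| = 512, arg(w) = 180°
Root modulus = 512^(1/3) = 8
Root arguments: θ_k = (180° + 360°k)/3 for k = 0, 1, ..., 2
Roots: 4 + 4*sqrt(3)i, -8, 4 - 4*sqrt(3)i


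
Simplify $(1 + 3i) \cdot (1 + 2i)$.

(a1*a2 - b1*b2) + (a1*b2 + b1*a2)i
= (1 - 6) + (2 + 3)i
= -5 + 5i


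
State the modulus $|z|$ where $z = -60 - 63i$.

|z| = sqrt(a^2 + b^2) = sqrt((-60)^2 + (-63)^2) = sqrt(7569) = 87


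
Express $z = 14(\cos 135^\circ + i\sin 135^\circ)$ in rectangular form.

a = r cos θ = 14 * -sqrt(2)/2 = -7*sqrt(2)
b = r sin θ = 14 * sqrt(2)/2 = 7*sqrt(2)
z = -7*sqrt(2) + 7*sqrt(2)i


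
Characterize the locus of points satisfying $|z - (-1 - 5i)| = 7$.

|z - z0| = r describes a circle centered at z0 with radius r
Here z0 = -1 - 5i and r = 7
Locus: Circle centered at (-1, -5) with radius 7


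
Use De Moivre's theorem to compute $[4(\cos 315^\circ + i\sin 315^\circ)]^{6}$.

By De Moivre: z^n = r^n(cos(nθ) + i sin(nθ))
= 4^6(cos(6*315°) + i sin(6*315°))
= 4096(cos 90° + i sin 90°)
= 4096i


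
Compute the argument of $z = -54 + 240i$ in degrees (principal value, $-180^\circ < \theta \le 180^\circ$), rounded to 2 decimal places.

θ = arctan(b/a) = arctan(240/-54) (quadrant-adjusted) = 102.68°


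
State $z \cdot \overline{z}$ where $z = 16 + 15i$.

z * conjugate(z) = |z|^2 = a^2 + b^2
= 16^2 + 15^2 = 481


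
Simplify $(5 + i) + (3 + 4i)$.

(5 + 3) + (1 + 4)i = 8 + 5i


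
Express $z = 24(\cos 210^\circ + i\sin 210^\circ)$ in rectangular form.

a = r cos θ = 24 * -sqrt(3)/2 = -12*sqrt(3)
b = r sin θ = 24 * -1/2 = -12
z = -12*sqrt(3) - 12i


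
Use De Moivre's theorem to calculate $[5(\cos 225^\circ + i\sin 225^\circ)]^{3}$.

By De Moivre: z^n = r^n(cos(nθ) + i sin(nθ))
= 5^3(cos(3*225°) + i sin(3*225°))
= 125(cos 315° + i sin 315°)
= 125*sqrt(2)/2 - (125*sqrt(2)/2)i


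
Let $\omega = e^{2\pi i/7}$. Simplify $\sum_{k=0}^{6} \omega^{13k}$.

Let ζ = ω^13 = e^(2πi·13/7). Since 7 ∤ 13, ζ ≠ 1.
Sum = Σ_{k=0}^{6} ζ^k = (ζ^7 - 1)/(ζ - 1) = (ω^{13·7} - 1)/(ζ - 1) = (1 - 1)/(ζ - 1) = 0


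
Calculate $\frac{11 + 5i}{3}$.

Divisor is real, so divide each part by 3:
= 11/3 + (5/3)i


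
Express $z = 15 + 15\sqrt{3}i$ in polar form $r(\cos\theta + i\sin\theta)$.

r = |z| = sqrt(a^2 + b^2) = sqrt((15)^2 + (15*sqrt(3))^2) = sqrt(225 + 675) = sqrt(900) = 30
θ = arctan(b/a) = arctan(25.9808/15) (quadrant-adjusted) = 60°
z = 30(cos 60° + i sin 60°)


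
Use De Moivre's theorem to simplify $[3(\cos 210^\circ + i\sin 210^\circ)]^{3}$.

By De Moivre: z^n = r^n(cos(nθ) + i sin(nθ))
= 3^3(cos(3*210°) + i sin(3*210°))
= 27(cos 270° + i sin 270°)
= -27i


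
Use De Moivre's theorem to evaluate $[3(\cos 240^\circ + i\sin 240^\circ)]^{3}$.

By De Moivre: z^n = r^n(cos(nθ) + i sin(nθ))
= 3^3(cos(3*240°) + i sin(3*240°))
= 27(cos 0° + i sin 0°)
= 27


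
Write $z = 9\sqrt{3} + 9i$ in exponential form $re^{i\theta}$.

r = |z| = sqrt((9*sqrt(3))^2 + (9)^2) = sqrt(243 + 81) = sqrt(324) = 18
θ = arctan(b/a) = arctan(9/15.5885) (quadrant-adjusted) = 30° = π/6
z = 18e^(i*π/6)


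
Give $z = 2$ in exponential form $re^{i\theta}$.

r = |z| = sqrt((2)^2 + (0)^2) = sqrt(4 + 0) = sqrt(4) = 2
b = 0 and a > 0, so z lies on the positive real axis: θ = 0
z = 2e^(i*0) = 2


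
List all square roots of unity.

ω_k = e^(2πik/2) = cos(2πk/2) + i sin(2πk/2) for k = 0, 1, ..., 1
Roots: 1, -1


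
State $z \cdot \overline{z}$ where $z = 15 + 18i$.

z * conjugate(z) = |z|^2 = a^2 + b^2
= 15^2 + 18^2 = 549


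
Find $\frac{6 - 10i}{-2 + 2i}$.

Multiply numerator and denominator by conjugate (-2 - 2i):
= (6 - 10i)(-2 - 2i) / ((-2)^2 + 2^2)
= (-32 + 8i) / 8
= -4 + i


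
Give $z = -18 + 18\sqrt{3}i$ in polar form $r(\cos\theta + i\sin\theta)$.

r = |z| = sqrt(a^2 + b^2) = sqrt((-18)^2 + (18*sqrt(3))^2) = sqrt(324 + 972) = sqrt(1296) = 36
θ = arctan(b/a) = arctan(31.1769/-18) (quadrant-adjusted) = 120°
z = 36(cos 120° + i sin 120°)


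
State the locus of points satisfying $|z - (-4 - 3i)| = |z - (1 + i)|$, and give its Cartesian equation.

|z - z1| = |z - z2| means z is equidistant from z1 and z2,
i.e. the perpendicular bisector of the segment from (-4, -3) to (1, 1) (midpoint (-3/2, -1)).
With z = x + yi, square both sides:
(x - (-4))^2 + (y - (-3))^2 = (x - 1)^2 + (y - 1)^2
The x^2 and y^2 terms cancel: 10x + 8y = 2 - 25 = -23
Simplify: 10x + 8y = -23
Locus: Perpendicular bisector of the segment from (-4, -3) to (1, 1): the line 10x + 8y = -23


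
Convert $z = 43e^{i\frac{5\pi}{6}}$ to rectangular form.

a = r cos θ = 43 * -sqrt(3)/2 = -43*sqrt(3)/2
b = r sin θ = 43 * 1/2 = 43/2
z = -43*sqrt(3)/2 + (43/2)i


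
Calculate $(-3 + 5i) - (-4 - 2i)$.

(-3 - (-4)) + (5 - (-2))i = 1 + 7i


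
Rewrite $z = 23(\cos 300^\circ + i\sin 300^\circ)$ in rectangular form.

a = r cos θ = 23 * 1/2 = 23/2
b = r sin θ = 23 * -sqrt(3)/2 = -23*sqrt(3)/2
z = 23/2 - (23*sqrt(3)/2)i


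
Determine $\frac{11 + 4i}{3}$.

Divisor is real, so divide each part by 3:
= 11/3 + (4/3)i


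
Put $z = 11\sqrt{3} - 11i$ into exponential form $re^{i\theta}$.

r = |z| = sqrt((11*sqrt(3))^2 + (-11)^2) = sqrt(363 + 121) = sqrt(484) = 22
θ = arctan(b/a) = arctan(-11/19.0526) (quadrant-adjusted) = -30° = -π/6
z = 22e^(-i*π/6)


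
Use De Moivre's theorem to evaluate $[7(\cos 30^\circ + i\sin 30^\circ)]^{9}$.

By De Moivre: z^n = r^n(cos(nθ) + i sin(nθ))
= 7^9(cos(9*30°) + i sin(9*30°))
= 40353607(cos 270° + i sin 270°)
= -40353607i
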